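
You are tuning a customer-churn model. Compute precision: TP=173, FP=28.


Precision = TP/(TP+FP)
= 173/(173+28)
= 173/201 = 86.07%

86.07%


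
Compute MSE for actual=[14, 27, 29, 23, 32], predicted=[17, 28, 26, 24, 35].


Squared errors: (14-17)²=9, (27-28)²=1, (29-26)²=9, (23-24)²=1, (32-35)²=9
Sum = 29
MSE = 29/5 = 29/5

29/5


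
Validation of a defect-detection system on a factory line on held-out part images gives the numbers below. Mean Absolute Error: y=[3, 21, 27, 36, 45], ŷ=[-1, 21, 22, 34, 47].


Absolute errors: |3+ 1|=4, |21-21|=0, |27-22|=5, |36-34|=2, |45-47|=2
Sum = 13
MAE = 13/5 = 13/5

13/5


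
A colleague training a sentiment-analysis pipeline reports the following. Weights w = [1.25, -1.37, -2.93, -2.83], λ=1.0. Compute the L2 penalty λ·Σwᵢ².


‖w‖₂² = (1.25)² + (-1.37)² + (-2.93)² + (-2.83)²
     = 1.5625 + 1.8769 + 8.5849 + 8.0089
     = 20.0332
λ·‖w‖₂² = 1.0·20.0332 = 20.0332

20.0332


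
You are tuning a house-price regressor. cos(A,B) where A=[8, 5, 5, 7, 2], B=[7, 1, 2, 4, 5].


A·B = 8·7 + 5·1 + 5·2 + 7·4 + 2·5 = 109
‖A‖ = √167 = 12.9228, ‖B‖ = √95 = 9.7468
cos = 109/(√167·√95) = 109/√15865 = 0.8654

0.8654


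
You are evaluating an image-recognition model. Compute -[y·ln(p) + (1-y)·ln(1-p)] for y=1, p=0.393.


BCE = -[y·ln(p) + (1-y)·ln(1-p)]
= -1·ln(0.393) - 0
= -ln(0.393) = 0.9339

0.9339


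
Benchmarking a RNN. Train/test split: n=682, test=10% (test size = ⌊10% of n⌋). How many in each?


Test = ⌊682·10/100⌋ = 68
Train = 682 - 68 = 614

Train: 614, Test: 68


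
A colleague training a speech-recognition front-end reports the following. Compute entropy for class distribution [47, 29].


Probabilities: [47/76, 29/76] ≈ [0.6184, 0.3816]
H = -((47/76)·log₂(47/76) + (29/76)·log₂(29/76))
  = 0.9591 bits

0.9591 bits


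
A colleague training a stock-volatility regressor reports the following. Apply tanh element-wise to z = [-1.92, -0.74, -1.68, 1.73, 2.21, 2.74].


tanh(-1.92) = -0.9579
tanh(-0.74) = -0.6291
tanh(-1.68) = -0.9329
tanh(1.73) = 0.9391
tanh(2.21) = 0.9762
tanh(2.74) = 0.9917
result = [-0.9579, -0.6291, -0.9329, 0.9391, 0.9762, 0.9917]

[-0.9579, -0.6291, -0.9329, 0.9391, 0.9762, 0.9917]


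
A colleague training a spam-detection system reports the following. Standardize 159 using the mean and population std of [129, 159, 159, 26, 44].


μ = 103.4, σ = 57.1965
z = (159 - 103.4)/57.1965 = 0.9721

0.9721


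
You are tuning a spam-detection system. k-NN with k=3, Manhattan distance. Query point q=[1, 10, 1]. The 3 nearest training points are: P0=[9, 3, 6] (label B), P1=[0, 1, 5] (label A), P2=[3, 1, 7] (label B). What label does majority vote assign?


d(q,P0) = 20  (label B)
d(q,P1) = 14  (label A)
d(q,P2) = 17  (label B)
Votes: A=1, B=2
Majority → B

B


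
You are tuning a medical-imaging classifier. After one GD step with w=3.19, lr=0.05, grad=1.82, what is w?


w_new = w - α·∇
= 3.19 - 0.05·1.82
= 3.19 - 0.091
= 3.099

3.099


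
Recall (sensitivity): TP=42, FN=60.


Recall = TP/(TP+FN)
= 42/(42+60)
= 42/102 = 41.18%

41.18%


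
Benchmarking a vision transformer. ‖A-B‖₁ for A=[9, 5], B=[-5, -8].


d = |9+ 5| + |5+ 8|
  = 14 + 13
  = 27

27


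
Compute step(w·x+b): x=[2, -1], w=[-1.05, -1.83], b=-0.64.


z = (2)·(-1.05) + (-1)·(-1.83) - 0.64
  = -0.91
step(z) = 0 (z<0)

0


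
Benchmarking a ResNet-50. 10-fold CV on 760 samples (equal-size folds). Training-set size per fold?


Fold size = 760/10 = 76
Training per fold = 760 - 76 = 684

684


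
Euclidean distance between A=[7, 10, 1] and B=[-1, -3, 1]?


d = √((7+ 1)² + (10+ 3)² + (1-1)²)
  = √(64 + 169 + 0)
  = √233 = 15.2643

15.2643


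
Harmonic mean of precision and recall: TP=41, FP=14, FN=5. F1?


Precision = 41/55 = 0.7455
Recall = 41/46 = 0.8913
F1 = 2·P·R/(P+R) = 2·TP/(2·TP+FP+FN) = 82/(82+14+5) = 82/101 = 0.8119

0.8119


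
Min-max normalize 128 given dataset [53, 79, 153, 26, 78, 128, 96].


min=26, max=153
(128-26)/(153-26) = 102/127 = 0.8031

0.8031


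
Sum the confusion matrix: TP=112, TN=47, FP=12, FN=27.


Total = TP + TN + FP + FN
= 112 + 47 + 12 + 27
= 198
(Predicted positive: 124, predicted negative: 74)

198


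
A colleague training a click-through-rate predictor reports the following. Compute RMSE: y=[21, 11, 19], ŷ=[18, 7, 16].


MSE = 34/3 = 11.3333
RMSE = √(34/3) = 3.3665

3.3665


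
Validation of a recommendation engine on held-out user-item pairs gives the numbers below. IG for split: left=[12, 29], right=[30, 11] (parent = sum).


Parent = [42, 40], H_parent = 0.9996
H_left = 0.8722 (n=41), H_right = 0.839 (n=41)
H_children = (41/82)·0.8722 + (41/82)·0.839 = 0.8556
IG = 0.9996 - 0.8556 = 0.144

0.144


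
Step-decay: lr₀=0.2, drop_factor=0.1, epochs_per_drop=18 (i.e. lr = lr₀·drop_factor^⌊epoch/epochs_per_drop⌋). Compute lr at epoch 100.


n_drops = ⌊100/18⌋ = 5
lr = 0.2·0.1^5 = 0.2·0.00001 = 0.000002

0.000002


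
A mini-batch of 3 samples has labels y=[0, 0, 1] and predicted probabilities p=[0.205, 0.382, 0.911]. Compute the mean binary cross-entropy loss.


L[0] = -ln(1-0.205) = -ln(0.795) = 0.2294
L[1] = -ln(1-0.382) = -ln(0.618) = 0.4813
L[2] = -ln(0.911) = 0.0932
mean = (0.2294 + 0.4813 + 0.0932)/3 = 0.268

0.268


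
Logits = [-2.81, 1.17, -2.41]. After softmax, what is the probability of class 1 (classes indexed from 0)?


Exponentials: e^-2.81=0.0602, e^1.17=3.222, e^-2.41=0.0898
Sum = 3.372
Softmax = [0.0179, 0.9555, 0.0266]
p[1] = 3.222/3.372 = 0.9555

0.9555


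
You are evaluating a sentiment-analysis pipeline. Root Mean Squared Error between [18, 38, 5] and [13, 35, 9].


MSE = 50/3 = 16.6667
RMSE = √(50/3) = 4.0825

4.0825


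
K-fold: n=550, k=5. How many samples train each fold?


Fold size = 550/5 = 110
Training per fold = 550 - 110 = 440

440


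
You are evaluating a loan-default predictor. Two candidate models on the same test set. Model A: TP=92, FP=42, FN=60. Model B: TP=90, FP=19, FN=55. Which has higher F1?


Model A: P=92/134=0.6866, R=92/152=0.6053, F1=2PR/(P+R)=2TP/(2TP+FP+FN)=184/286=0.6434
Model B: P=90/109=0.8257, R=90/145=0.6207, F1=2PR/(P+R)=2TP/(2TP+FP+FN)=180/254=0.7087
0.6434 < 0.7087 → Model B

Model B


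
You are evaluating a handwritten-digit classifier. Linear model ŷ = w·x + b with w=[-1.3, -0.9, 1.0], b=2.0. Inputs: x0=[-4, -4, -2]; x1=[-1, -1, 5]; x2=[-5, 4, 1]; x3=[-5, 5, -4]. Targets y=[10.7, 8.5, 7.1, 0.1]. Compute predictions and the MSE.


ŷ0 = (-1.3)·(-4) + (-0.9)·(-4) + (1.0)·(-2) + 2.0 = 8.8
ŷ1 = (-1.3)·(-1) + (-0.9)·(-1) + (1.0)·(5) + 2.0 = 9.2
ŷ2 = (-1.3)·(-5) + (-0.9)·(4) + (1.0)·(1) + 2.0 = 5.9
ŷ3 = (-1.3)·(-5) + (-0.9)·(5) + (1.0)·(-4) + 2.0 = 0.0
errors² = [3.61, 0.49, 1.44, 0.01]
MSE = 5.5500/4 = 1.3875

1.3875


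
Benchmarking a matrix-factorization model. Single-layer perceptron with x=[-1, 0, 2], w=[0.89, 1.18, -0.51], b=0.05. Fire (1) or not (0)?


z = (-1)·(0.89) + (0)·(1.18) + (2)·(-0.51) + 0.05
  = -1.86
step(z) = 0 (z<0)

0


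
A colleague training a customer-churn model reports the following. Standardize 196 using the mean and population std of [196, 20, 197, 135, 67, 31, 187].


μ = 119, σ = 72.8423
z = (196 - 119)/72.8423 = 1.0571

1.0571


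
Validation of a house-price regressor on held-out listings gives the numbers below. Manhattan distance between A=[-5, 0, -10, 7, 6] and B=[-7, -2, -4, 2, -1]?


d = |-5+ 7| + |0+ 2| + |-10+ 4| + |7-2| + |6+ 1|
  = 2 + 2 + 6 + 5 + 7
  = 22

22


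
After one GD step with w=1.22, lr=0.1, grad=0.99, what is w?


w_new = w - α·∇
= 1.22 - 0.1·0.99
= 1.22 - 0.099
= 1.121

1.121


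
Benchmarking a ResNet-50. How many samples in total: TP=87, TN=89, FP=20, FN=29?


Total = TP + TN + FP + FN
= 87 + 89 + 20 + 29
= 225
(Predicted positive: 107, predicted negative: 118)

225


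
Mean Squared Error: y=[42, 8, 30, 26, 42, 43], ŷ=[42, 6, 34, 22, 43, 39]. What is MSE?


Squared errors: (42-42)²=0, (8-6)²=4, (30-34)²=16, (26-22)²=16, (42-43)²=1, (43-39)²=16
Sum = 53
MSE = 53/6 = 53/6

53/6


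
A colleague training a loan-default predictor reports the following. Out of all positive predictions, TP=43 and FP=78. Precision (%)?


Precision = TP/(TP+FP)
= 43/(43+78)
= 43/121 = 35.54%

35.54%


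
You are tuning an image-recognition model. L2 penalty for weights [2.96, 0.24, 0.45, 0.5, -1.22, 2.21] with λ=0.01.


‖w‖₂² = (2.96)² + (0.24)² + (0.45)² + (0.5)² + (-1.22)² + (2.21)²
     = 8.7616 + 0.0576 + 0.2025 + 0.25 + 1.4884 + 4.8841
     = 15.6442
λ·‖w‖₂² = 0.01·15.6442 = 0.156442

0.156442


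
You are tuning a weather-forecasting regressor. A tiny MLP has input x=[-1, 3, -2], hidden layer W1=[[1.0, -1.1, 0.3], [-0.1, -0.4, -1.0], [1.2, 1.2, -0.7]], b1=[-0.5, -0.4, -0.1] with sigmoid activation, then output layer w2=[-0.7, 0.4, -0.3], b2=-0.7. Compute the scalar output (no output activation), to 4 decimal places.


z1[0] = (1.0)·(-1) + (-1.1)·(3) + (0.3)·(-2) - 0.5 = -5.4
z1[1] = (-0.1)·(-1) + (-0.4)·(3) + (-1.0)·(-2) - 0.4 = 0.5
z1[2] = (1.2)·(-1) + (1.2)·(3) + (-0.7)·(-2) - 0.1 = 3.7
h = sigmoid(z1) = [0.0045, 0.6225, 0.9759]
output = (-0.7)·(0.0045) + (0.4)·(0.6225) + (-0.3)·(0.9759) - 0.7 = -0.7469

-0.7469


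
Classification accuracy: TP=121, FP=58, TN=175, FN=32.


Accuracy = (TP+TN)/(TP+TN+FP+FN)
= (121+175)/(386)
= 296/386 = 76.68%

76.68%


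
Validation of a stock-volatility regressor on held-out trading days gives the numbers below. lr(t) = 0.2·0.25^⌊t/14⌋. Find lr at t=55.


n_drops = ⌊55/14⌋ = 3
lr = 0.2·0.25^3 = 0.2·0.015625 = 0.003125

0.003125


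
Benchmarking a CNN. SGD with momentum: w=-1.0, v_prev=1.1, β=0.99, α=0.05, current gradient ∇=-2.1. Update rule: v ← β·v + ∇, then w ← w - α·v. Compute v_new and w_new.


v_new = 0.99·1.1 - 2.1 = 1.089 - 2.1 = -1.011
w_new = -1.0 - 0.05·-1.011 = -1.0 + 0.05055 = -0.94945

v_new=-1.011, w_new=-0.94945


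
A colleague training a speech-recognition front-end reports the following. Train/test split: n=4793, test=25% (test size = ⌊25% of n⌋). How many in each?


Test = ⌊4793·25/100⌋ = 1198
Train = 4793 - 1198 = 3595

Train: 3595, Test: 1198


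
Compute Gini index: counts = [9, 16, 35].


Probabilities: [9/60, 16/60, 35/60] ≈ [0.15, 0.2667, 0.5833]
Σpᵢ² = (81 + 256 + 1225)/60² = 1562/3600
Gini = 1 - Σpᵢ² = 1 - 1562/3600 = 0.5661

0.5661


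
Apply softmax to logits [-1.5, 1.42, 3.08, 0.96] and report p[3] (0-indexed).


Exponentials: e^-1.5=0.2231, e^1.42=4.1371, e^3.08=21.7584, e^0.96=2.6117
Sum = 28.7303
Softmax = [0.0078, 0.144, 0.7573, 0.0909]
p[3] = 2.6117/28.7303 = 0.0909

0.0909


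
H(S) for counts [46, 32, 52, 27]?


Probabilities: [46/157, 32/157, 52/157, 27/157] ≈ [0.293, 0.2038, 0.3312, 0.172]
H = -((46/157)·log₂(46/157) + (32/157)·log₂(32/157) + (52/157)·log₂(52/157) + (27/157)·log₂(27/157))
  = 1.9514 bits

1.9514 bits


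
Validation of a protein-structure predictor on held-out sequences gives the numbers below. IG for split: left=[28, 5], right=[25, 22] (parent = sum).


Parent = [53, 27], H_parent = 0.9224
H_left = 0.6136 (n=33), H_right = 0.9971 (n=47)
H_children = (33/80)·0.6136 + (47/80)·0.9971 = 0.8389
IG = 0.9224 - 0.8389 = 0.0835

0.0835


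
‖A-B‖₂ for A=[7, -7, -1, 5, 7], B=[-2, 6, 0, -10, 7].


d = √((7+ 2)² + (-7-6)² + (-1-0)² + (5+ 10)² + (7-7)²)
  = √(81 + 169 + 1 + 225 + 0)
  = √476 = 21.8174

21.8174


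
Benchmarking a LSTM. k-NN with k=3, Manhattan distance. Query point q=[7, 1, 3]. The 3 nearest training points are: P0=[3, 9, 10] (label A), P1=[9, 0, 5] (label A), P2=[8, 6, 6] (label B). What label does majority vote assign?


d(q,P0) = 19  (label A)
d(q,P1) = 5  (label A)
d(q,P2) = 9  (label B)
Votes: A=2, B=1
Majority → A

A


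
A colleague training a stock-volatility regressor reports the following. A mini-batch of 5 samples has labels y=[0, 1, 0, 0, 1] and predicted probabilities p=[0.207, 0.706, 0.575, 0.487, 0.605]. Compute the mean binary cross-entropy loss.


L[0] = -ln(1-0.207) = -ln(0.793) = 0.2319
L[1] = -ln(0.706) = 0.3481
L[2] = -ln(1-0.575) = -ln(0.425) = 0.8557
L[3] = -ln(1-0.487) = -ln(0.513) = 0.6675
L[4] = -ln(0.605) = 0.5025
mean = (0.2319 + 0.3481 + 0.8557 + 0.6675 + 0.5025)/5 = 0.5211

0.5211


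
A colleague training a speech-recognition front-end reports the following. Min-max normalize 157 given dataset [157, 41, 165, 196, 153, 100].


min=41, max=196
(157-41)/(196-41) = 116/155 = 0.7484

0.7484


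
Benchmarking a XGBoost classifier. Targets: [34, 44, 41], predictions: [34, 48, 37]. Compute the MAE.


Absolute errors: |34-34|=0, |44-48|=4, |41-37|=4
Sum = 8
MAE = 8/3 = 8/3

8/3


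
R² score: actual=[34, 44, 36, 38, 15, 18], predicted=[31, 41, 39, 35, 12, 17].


ȳ = 30.8333
SS_res = Σ(y-ŷ)² = 46
SS_tot = Σ(y-ȳ)² = 676.83
R² = 1 - SS_res/SS_tot = 1 - 0.068 = 0.932

0.932


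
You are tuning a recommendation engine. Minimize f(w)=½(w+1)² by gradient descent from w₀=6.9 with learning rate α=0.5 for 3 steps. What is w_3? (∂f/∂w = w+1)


step 1: grad = 6.9+1 = 7.9; w = 6.9 - 0.5·(7.9) = 2.95
step 2: grad = 2.95+1 = 3.95; w = 2.95 - 0.5·(3.95) = 0.975
step 3: grad = 0.975+1 = 1.975; w = 0.975 - 0.5·(1.975) = -0.0125

-0.0125


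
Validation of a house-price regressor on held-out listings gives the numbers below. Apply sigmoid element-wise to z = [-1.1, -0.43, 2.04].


σ(-1.1) = 1/(1+e^1.1) = 0.2497
σ(-0.43) = 1/(1+e^0.43) = 0.3941
σ(2.04) = 1/(1+e^-2.04) = 0.8849
result = [0.2497, 0.3941, 0.8849]

[0.2497, 0.3941, 0.8849]


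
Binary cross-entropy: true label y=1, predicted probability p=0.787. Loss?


BCE = -[y·ln(p) + (1-y)·ln(1-p)]
= -1·ln(0.787) - 0
= -ln(0.787) = 0.2395

0.2395


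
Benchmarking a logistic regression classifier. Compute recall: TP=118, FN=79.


Recall = TP/(TP+FN)
= 118/(118+79)
= 118/197 = 59.9%

59.9%


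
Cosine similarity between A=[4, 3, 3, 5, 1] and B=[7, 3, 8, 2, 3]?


A·B = 4·7 + 3·3 + 3·8 + 5·2 + 1·3 = 74
‖A‖ = √60 = 7.746, ‖B‖ = √135 = 11.619
cos = 74/(√60·√135) = 74/√8100 = 0.8222

0.8222


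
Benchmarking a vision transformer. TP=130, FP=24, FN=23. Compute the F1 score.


Precision = 130/154 = 0.8442
Recall = 130/153 = 0.8497
F1 = 2·P·R/(P+R) = 2·TP/(2·TP+FP+FN) = 260/(260+24+23) = 260/307 = 0.8469

0.8469


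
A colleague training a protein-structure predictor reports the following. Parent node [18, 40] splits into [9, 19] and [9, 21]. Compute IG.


Parent = [18, 40], H_parent = 0.8936
H_left = 0.9059 (n=28), H_right = 0.8813 (n=30)
H_children = (28/58)·0.9059 + (30/58)·0.8813 = 0.8932
IG = 0.8936 - 0.8932 = 0.0004

0.0004


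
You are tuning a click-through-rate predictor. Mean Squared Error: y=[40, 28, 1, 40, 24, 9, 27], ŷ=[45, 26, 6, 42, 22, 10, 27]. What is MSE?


Squared errors: (40-45)²=25, (28-26)²=4, (1-6)²=25, (40-42)²=4, (24-22)²=4, (9-10)²=1, (27-27)²=0
Sum = 63
MSE = 63/7 = 9

9


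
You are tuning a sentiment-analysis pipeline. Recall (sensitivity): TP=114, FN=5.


Recall = TP/(TP+FN)
= 114/(114+5)
= 114/119 = 95.8%

95.8%


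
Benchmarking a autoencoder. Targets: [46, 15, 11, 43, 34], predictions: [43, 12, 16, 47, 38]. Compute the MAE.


Absolute errors: |46-43|=3, |15-12|=3, |11-16|=5, |43-47|=4, |34-38|=4
Sum = 19
MAE = 19/5 = 19/5

19/5


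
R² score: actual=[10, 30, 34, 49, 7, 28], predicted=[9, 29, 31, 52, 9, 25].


ȳ = 26.3333
SS_res = Σ(y-ŷ)² = 33
SS_tot = Σ(y-ȳ)² = 1229.33
R² = 1 - SS_res/SS_tot = 1 - 0.0268 = 0.9732

0.9732


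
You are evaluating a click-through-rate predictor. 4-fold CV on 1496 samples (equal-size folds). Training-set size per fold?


Fold size = 1496/4 = 374
Training per fold = 1496 - 374 = 1122

1122


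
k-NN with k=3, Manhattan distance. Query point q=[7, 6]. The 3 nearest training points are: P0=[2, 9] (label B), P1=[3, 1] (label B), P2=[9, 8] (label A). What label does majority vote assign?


d(q,P0) = 8  (label B)
d(q,P1) = 9  (label B)
d(q,P2) = 4  (label A)
Votes: A=1, B=2
Majority → B

B


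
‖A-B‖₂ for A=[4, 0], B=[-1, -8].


d = √((4+ 1)² + (0+ 8)²)
  = √(25 + 64)
  = √89 = 9.434

9.434


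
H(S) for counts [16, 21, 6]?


Probabilities: [16/43, 21/43, 6/43] ≈ [0.3721, 0.4884, 0.1395]
H = -((16/43)·log₂(16/43) + (21/43)·log₂(21/43) + (6/43)·log₂(6/43))
  = 1.4321 bits

1.4321 bits


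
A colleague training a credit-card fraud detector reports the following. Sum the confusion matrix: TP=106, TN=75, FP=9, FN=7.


Total = TP + TN + FP + FN
= 106 + 75 + 9 + 7
= 197
(Predicted positive: 115, predicted negative: 82)

197


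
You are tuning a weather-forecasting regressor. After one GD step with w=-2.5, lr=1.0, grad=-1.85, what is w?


w_new = w - α·∇
= -2.5 - 1.0·-1.85
= -2.5 + 1.85
= -0.65

-0.65


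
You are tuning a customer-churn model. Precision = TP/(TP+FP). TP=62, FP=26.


Precision = TP/(TP+FP)
= 62/(62+26)
= 62/88 = 70.45%

70.45%


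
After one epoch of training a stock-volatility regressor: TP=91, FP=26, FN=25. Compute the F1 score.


Precision = 91/117 = 0.7778
Recall = 91/116 = 0.7845
F1 = 2·P·R/(P+R) = 2·TP/(2·TP+FP+FN) = 182/(182+26+25) = 182/233 = 0.7811

0.7811


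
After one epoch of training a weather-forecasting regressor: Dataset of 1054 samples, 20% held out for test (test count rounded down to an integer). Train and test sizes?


Test = ⌊1054·20/100⌋ = 210
Train = 1054 - 210 = 844

Train: 844, Test: 210


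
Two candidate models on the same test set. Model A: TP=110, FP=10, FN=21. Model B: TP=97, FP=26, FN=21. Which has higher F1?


Model A: P=110/120=0.9167, R=110/131=0.8397, F1=2PR/(P+R)=2TP/(2TP+FP+FN)=220/251=0.8765
Model B: P=97/123=0.7886, R=97/118=0.822, F1=2PR/(P+R)=2TP/(2TP+FP+FN)=194/241=0.805
0.8765 > 0.805 → Model A

Model A


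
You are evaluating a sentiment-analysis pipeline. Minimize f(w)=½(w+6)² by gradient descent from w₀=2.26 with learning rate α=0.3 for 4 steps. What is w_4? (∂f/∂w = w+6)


step 1: grad = 2.26+6 = 8.26; w = 2.26 - 0.3·(8.26) = -0.218
step 2: grad = -0.218+6 = 5.782; w = -0.218 - 0.3·(5.782) = -1.9526
step 3: grad = -1.9526+6 = 4.0474; w = -1.9526 - 0.3·(4.0474) = -3.16682
step 4: grad = -3.16682+6 = 2.83318; w = -3.16682 - 0.3·(2.83318) = -4.016774

-4.016774


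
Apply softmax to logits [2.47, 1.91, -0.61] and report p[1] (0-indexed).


Exponentials: e^2.47=11.8224, e^1.91=6.7531, e^-0.61=0.5434
Sum = 19.1189
Softmax = [0.6184, 0.3532, 0.0284]
p[1] = 6.7531/19.1189 = 0.3532

0.3532


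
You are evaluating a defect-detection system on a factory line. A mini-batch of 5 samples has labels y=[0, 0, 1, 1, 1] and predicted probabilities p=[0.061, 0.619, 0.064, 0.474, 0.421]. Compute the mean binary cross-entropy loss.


L[0] = -ln(1-0.061) = -ln(0.939) = 0.0629
L[1] = -ln(1-0.619) = -ln(0.381) = 0.965
L[2] = -ln(0.064) = 2.7489
L[3] = -ln(0.474) = 0.7465
L[4] = -ln(0.421) = 0.8651
mean = (0.0629 + 0.965 + 2.7489 + 0.7465 + 0.8651)/5 = 1.0777

1.0777


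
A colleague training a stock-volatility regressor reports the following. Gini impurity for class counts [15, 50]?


Probabilities: [15/65, 50/65] ≈ [0.2308, 0.7692]
Σpᵢ² = (225 + 2500)/65² = 2725/4225
Gini = 1 - Σpᵢ² = 1 - 2725/4225 = 0.355

0.355


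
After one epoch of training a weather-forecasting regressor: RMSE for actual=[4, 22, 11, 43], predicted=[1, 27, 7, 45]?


MSE = 54/4 = 13.5
RMSE = √(54/4) = 3.6742

3.6742


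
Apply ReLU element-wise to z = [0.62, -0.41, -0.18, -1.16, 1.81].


ReLU(0.62) = max(0, 0.62) = 0.62
ReLU(-0.41) = max(0, -0.41) = 0.0
ReLU(-0.18) = max(0, -0.18) = 0.0
ReLU(-1.16) = max(0, -1.16) = 0.0
ReLU(1.81) = max(0, 1.81) = 1.81
result = [0.62, 0.0, 0.0, 0.0, 1.81]

[0.62, 0.0, 0.0, 0.0, 1.81]


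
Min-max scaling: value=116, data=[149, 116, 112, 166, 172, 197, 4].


min=4, max=197
(116-4)/(197-4) = 112/193 = 0.5803

0.5803


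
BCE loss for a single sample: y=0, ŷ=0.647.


BCE = -[y·ln(p) + (1-y)·ln(1-p)]
= -0 - 1·ln(1-0.647)
= -ln(0.353) = 1.0413

1.0413


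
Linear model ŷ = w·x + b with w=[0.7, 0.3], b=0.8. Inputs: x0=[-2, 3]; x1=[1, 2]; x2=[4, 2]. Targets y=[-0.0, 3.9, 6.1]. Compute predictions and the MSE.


ŷ0 = (0.7)·(-2) + (0.3)·(3) + 0.8 = 0.3
ŷ1 = (0.7)·(1) + (0.3)·(2) + 0.8 = 2.1
ŷ2 = (0.7)·(4) + (0.3)·(2) + 0.8 = 4.2
errors² = [0.09, 3.24, 3.61]
MSE = 6.9400/3 = 2.3133

2.3133


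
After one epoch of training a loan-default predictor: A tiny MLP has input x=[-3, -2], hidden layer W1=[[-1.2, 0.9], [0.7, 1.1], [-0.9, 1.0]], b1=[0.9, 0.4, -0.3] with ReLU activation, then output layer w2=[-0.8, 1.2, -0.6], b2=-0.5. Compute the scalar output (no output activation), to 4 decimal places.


z1[0] = (-1.2)·(-3) + (0.9)·(-2) + 0.9 = 2.7
z1[1] = (0.7)·(-3) + (1.1)·(-2) + 0.4 = -3.9
z1[2] = (-0.9)·(-3) + (1.0)·(-2) - 0.3 = 0.4
h = ReLU(z1) = [2.7, 0.0, 0.4]
output = (-0.8)·(2.7) + (1.2)·(0.0) + (-0.6)·(0.4) - 0.5 = -2.9

-2.9


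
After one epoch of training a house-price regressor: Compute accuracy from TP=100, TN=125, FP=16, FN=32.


Accuracy = (TP+TN)/(TP+TN+FP+FN)
= (100+125)/(273)
= 225/273 = 82.42%

82.42%


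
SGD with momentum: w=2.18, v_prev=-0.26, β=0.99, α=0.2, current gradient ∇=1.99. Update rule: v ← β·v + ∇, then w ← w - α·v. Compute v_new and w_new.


v_new = 0.99·-0.26 + 1.99 = -0.2574 + 1.99 = 1.7326
w_new = 2.18 - 0.2·1.7326 = 2.18 - 0.34652 = 1.83348

v_new=1.7326, w_new=1.83348


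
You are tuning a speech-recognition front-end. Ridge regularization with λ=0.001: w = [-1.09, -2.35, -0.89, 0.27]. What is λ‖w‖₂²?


‖w‖₂² = (-1.09)² + (-2.35)² + (-0.89)² + (0.27)²
     = 1.1881 + 5.5225 + 0.7921 + 0.0729
     = 7.5756
λ·‖w‖₂² = 0.001·7.5756 = 0.007576

0.007576


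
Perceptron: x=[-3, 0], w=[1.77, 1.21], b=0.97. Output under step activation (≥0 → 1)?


z = (-3)·(1.77) + (0)·(1.21) + 0.97
  = -4.34
step(z) = 0 (z<0)

0


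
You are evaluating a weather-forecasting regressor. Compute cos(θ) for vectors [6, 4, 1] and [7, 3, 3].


A·B = 6·7 + 4·3 + 1·3 = 57
‖A‖ = √53 = 7.2801, ‖B‖ = √67 = 8.1854
cos = 57/(√53·√67) = 57/√3551 = 0.9565

0.9565


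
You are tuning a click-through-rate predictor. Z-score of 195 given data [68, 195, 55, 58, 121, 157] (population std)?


μ = 109, σ = 53.2948
z = (195 - 109)/53.2948 = 1.6137

1.6137


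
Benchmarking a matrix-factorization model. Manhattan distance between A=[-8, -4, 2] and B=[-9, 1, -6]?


d = |-8+ 9| + |-4-1| + |2+ 6|
  = 1 + 5 + 8
  = 14

14


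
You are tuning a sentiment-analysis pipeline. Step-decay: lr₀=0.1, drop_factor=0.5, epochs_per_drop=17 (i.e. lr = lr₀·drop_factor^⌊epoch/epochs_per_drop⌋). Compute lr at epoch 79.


n_drops = ⌊79/17⌋ = 4
lr = 0.1·0.5^4 = 0.1·0.0625 = 0.00625

0.00625


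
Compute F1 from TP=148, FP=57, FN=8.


Precision = 148/205 = 0.722
Recall = 148/156 = 0.9487
F1 = 2·P·R/(P+R) = 2·TP/(2·TP+FP+FN) = 296/(296+57+8) = 296/361 = 0.8199

0.8199


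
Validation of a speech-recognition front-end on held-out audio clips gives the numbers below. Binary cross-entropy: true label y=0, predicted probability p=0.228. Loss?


BCE = -[y·ln(p) + (1-y)·ln(1-p)]
= -0 - 1·ln(1-0.228)
= -ln(0.772) = 0.2588

0.2588


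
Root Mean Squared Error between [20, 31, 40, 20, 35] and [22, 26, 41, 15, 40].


MSE = 80/5 = 16
RMSE = √(80/5) = 4.0

4.0


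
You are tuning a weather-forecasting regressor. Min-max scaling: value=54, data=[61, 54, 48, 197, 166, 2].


min=2, max=197
(54-2)/(197-2) = 52/195 = 0.2667

0.2667


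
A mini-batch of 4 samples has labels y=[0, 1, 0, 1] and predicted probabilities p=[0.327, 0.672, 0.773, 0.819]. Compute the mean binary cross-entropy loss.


L[0] = -ln(1-0.327) = -ln(0.673) = 0.396
L[1] = -ln(0.672) = 0.3975
L[2] = -ln(1-0.773) = -ln(0.227) = 1.4828
L[3] = -ln(0.819) = 0.1997
mean = (0.396 + 0.3975 + 1.4828 + 0.1997)/4 = 0.619

0.619


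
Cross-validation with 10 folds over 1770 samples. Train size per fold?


Fold size = 1770/10 = 177
Training per fold = 1770 - 177 = 1593

1593


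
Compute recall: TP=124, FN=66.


Recall = TP/(TP+FN)
= 124/(124+66)
= 124/190 = 65.26%

65.26%


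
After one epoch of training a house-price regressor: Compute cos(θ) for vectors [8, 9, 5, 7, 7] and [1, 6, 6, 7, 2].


A·B = 8·1 + 9·6 + 5·6 + 7·7 + 7·2 = 155
‖A‖ = √268 = 16.3707, ‖B‖ = √126 = 11.225
cos = 155/(√268·√126) = 155/√33768 = 0.8435

0.8435


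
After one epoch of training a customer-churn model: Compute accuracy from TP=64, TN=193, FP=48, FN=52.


Accuracy = (TP+TN)/(TP+TN+FP+FN)
= (64+193)/(357)
= 257/357 = 71.99%

71.99%


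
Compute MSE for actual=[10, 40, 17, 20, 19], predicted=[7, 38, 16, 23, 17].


Squared errors: (10-7)²=9, (40-38)²=4, (17-16)²=1, (20-23)²=9, (19-17)²=4
Sum = 27
MSE = 27/5 = 27/5

27/5


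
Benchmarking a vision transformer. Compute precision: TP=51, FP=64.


Precision = TP/(TP+FP)
= 51/(51+64)
= 51/115 = 44.35%

44.35%


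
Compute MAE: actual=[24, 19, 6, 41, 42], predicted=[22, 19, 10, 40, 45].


Absolute errors: |24-22|=2, |19-19|=0, |6-10|=4, |41-40|=1, |42-45|=3
Sum = 10
MAE = 10/5 = 2

2


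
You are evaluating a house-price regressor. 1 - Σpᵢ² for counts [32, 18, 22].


Probabilities: [32/72, 18/72, 22/72] ≈ [0.4444, 0.25, 0.3056]
Σpᵢ² = (1024 + 324 + 484)/72² = 1832/5184
Gini = 1 - Σpᵢ² = 1 - 1832/5184 = 0.6466

0.6466


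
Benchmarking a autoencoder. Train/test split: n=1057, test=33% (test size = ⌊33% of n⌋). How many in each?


Test = ⌊1057·33/100⌋ = 348
Train = 1057 - 348 = 709

Train: 709, Test: 348


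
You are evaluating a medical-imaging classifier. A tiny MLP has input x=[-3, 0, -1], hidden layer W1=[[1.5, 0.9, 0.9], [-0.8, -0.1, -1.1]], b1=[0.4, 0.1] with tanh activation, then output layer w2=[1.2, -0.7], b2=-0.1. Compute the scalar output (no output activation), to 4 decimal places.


z1[0] = (1.5)·(-3) + (0.9)·(0) + (0.9)·(-1) + 0.4 = -5.0
z1[1] = (-0.8)·(-3) + (-0.1)·(0) + (-1.1)·(-1) + 0.1 = 3.6
h = tanh(z1) = [-0.9999, 0.9985]
output = (1.2)·(-0.9999) + (-0.7)·(0.9985) - 0.1 = -1.9988

-1.9988


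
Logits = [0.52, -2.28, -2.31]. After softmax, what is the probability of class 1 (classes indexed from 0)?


Exponentials: e^0.52=1.682, e^-2.28=0.1023, e^-2.31=0.0993
Sum = 1.8836
Softmax = [0.893, 0.0543, 0.0527]
p[1] = 0.1023/1.8836 = 0.0543

0.0543


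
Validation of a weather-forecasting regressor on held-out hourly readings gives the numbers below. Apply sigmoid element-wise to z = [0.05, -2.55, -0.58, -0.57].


σ(0.05) = 1/(1+e^-0.05) = 0.5125
σ(-2.55) = 1/(1+e^2.55) = 0.0724
σ(-0.58) = 1/(1+e^0.58) = 0.3589
σ(-0.57) = 1/(1+e^0.57) = 0.3612
result = [0.5125, 0.0724, 0.3589, 0.3612]

[0.5125, 0.0724, 0.3589, 0.3612]


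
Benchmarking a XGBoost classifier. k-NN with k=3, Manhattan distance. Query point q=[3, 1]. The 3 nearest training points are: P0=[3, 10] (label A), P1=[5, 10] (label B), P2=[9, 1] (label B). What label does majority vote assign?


d(q,P0) = 9  (label A)
d(q,P1) = 11  (label B)
d(q,P2) = 6  (label B)
Votes: A=1, B=2
Majority → B

B


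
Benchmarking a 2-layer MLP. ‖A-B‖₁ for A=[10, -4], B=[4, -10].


d = |10-4| + |-4+ 10|
  = 6 + 6
  = 12

12


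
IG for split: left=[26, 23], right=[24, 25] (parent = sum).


Parent = [50, 48], H_parent = 0.9997
H_left = 0.9973 (n=49), H_right = 0.9997 (n=49)
H_children = (49/98)·0.9973 + (49/98)·0.9997 = 0.9985
IG = 0.9997 - 0.9985 = 0.0012

0.0012


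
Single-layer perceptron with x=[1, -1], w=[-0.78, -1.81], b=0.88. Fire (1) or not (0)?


z = (1)·(-0.78) + (-1)·(-1.81) + 0.88
  = 1.91
step(z) = 1 (z≥0)

1


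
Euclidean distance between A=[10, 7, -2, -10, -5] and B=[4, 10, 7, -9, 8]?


d = √((10-4)² + (7-10)² + (-2-7)² + (-10+ 9)² + (-5-8)²)
  = √(36 + 9 + 81 + 1 + 169)
  = √296 = 17.2047

17.2047


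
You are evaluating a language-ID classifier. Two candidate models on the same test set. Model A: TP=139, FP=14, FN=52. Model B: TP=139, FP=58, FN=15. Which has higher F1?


Model A: P=139/153=0.9085, R=139/191=0.7277, F1=2PR/(P+R)=2TP/(2TP+FP+FN)=278/344=0.8081
Model B: P=139/197=0.7056, R=139/154=0.9026, F1=2PR/(P+R)=2TP/(2TP+FP+FN)=278/351=0.792
0.8081 > 0.792 → Model A

Model A


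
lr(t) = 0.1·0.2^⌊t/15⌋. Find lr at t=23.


n_drops = ⌊23/15⌋ = 1
lr = 0.1·0.2^1 = 0.1·0.2 = 0.02

0.02


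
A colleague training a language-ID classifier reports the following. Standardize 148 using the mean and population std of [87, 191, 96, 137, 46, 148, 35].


μ = 105.7143, σ = 52.1693
z = (148 - 105.7143)/52.1693 = 0.8105

0.8105


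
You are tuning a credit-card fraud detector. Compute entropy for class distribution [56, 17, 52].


Probabilities: [56/125, 17/125, 52/125] ≈ [0.448, 0.136, 0.416]
H = -((56/125)·log₂(56/125) + (17/125)·log₂(17/125) + (52/125)·log₂(52/125))
  = 1.4368 bits

1.4368 bits


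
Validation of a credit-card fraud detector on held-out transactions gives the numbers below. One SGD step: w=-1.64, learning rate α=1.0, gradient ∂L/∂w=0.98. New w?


w_new = w - α·∇
= -1.64 - 1.0·0.98
= -1.64 - 0.98
= -2.62

-2.62


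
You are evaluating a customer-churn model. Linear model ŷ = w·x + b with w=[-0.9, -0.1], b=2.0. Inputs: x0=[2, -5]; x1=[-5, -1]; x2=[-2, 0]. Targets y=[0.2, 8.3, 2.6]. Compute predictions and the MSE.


ŷ0 = (-0.9)·(2) + (-0.1)·(-5) + 2.0 = 0.7
ŷ1 = (-0.9)·(-5) + (-0.1)·(-1) + 2.0 = 6.6
ŷ2 = (-0.9)·(-2) + (-0.1)·(0) + 2.0 = 3.8
errors² = [0.25, 2.89, 1.44]
MSE = 4.5800/3 = 1.5267

1.5267


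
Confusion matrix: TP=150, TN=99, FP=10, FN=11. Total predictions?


Total = TP + TN + FP + FN
= 150 + 99 + 10 + 11
= 270
(Predicted positive: 160, predicted negative: 110)

270


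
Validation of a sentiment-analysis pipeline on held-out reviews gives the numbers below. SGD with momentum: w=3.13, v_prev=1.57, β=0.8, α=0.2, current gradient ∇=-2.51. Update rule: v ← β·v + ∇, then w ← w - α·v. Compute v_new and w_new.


v_new = 0.8·1.57 - 2.51 = 1.256 - 2.51 = -1.254
w_new = 3.13 - 0.2·-1.254 = 3.13 + 0.2508 = 3.3808

v_new=-1.254, w_new=3.3808


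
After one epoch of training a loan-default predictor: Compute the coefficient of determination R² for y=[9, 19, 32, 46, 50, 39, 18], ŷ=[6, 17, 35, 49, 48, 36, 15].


ȳ = 30.4286
SS_res = Σ(y-ŷ)² = 53
SS_tot = Σ(y-ȳ)² = 1445.71
R² = 1 - SS_res/SS_tot = 1 - 0.0367 = 0.9633

0.9633


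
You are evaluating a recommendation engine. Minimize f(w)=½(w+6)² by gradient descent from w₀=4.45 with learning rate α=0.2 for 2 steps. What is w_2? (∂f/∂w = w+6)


step 1: grad = 4.45+6 = 10.45; w = 4.45 - 0.2·(10.45) = 2.36
step 2: grad = 2.36+6 = 8.36; w = 2.36 - 0.2·(8.36) = 0.688

0.688


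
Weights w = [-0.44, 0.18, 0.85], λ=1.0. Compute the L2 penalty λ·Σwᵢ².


‖w‖₂² = (-0.44)² + (0.18)² + (0.85)²
     = 0.1936 + 0.0324 + 0.7225
     = 0.9485
λ·‖w‖₂² = 1.0·0.9485 = 0.9485

0.9485


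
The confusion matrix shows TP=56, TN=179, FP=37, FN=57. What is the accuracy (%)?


Accuracy = (TP+TN)/(TP+TN+FP+FN)
= (56+179)/(329)
= 235/329 = 71.43%

71.43%


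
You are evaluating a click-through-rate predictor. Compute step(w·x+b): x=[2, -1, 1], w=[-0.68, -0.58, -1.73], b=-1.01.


z = (2)·(-0.68) + (-1)·(-0.58) + (1)·(-1.73) - 1.01
  = -3.52
step(z) = 0 (z<0)

0


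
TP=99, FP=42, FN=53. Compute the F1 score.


Precision = 99/141 = 0.7021
Recall = 99/152 = 0.6513
F1 = 2·P·R/(P+R) = 2·TP/(2·TP+FP+FN) = 198/(198+42+53) = 198/293 = 0.6758

0.6758


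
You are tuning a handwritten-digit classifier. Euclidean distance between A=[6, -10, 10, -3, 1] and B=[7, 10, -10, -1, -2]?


d = √((6-7)² + (-10-10)² + (10+ 10)² + (-3+ 1)² + (1+ 2)²)
  = √(1 + 400 + 400 + 4 + 9)
  = √814 = 28.5307

28.5307


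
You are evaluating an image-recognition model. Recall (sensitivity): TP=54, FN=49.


Recall = TP/(TP+FN)
= 54/(54+49)
= 54/103 = 52.43%

52.43%


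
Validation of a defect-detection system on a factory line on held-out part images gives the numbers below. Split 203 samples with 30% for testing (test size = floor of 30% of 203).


Test = ⌊203·30/100⌋ = 60
Train = 203 - 60 = 143

Train: 143, Test: 60


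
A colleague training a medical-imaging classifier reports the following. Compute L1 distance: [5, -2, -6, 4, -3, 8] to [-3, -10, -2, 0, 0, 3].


d = |5+ 3| + |-2+ 10| + |-6+ 2| + |4-0| + |-3-0| + |8-3|
  = 8 + 8 + 4 + 4 + 3 + 5
  = 32

32


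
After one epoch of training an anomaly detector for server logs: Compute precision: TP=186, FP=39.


Precision = TP/(TP+FP)
= 186/(186+39)
= 186/225 = 82.67%

82.67%


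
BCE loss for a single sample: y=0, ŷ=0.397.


BCE = -[y·ln(p) + (1-y)·ln(1-p)]
= -0 - 1·ln(1-0.397)
= -ln(0.603) = 0.5058

0.5058


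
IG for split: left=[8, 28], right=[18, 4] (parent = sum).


Parent = [26, 32], H_parent = 0.9923
H_left = 0.7642 (n=36), H_right = 0.684 (n=22)
H_children = (36/58)·0.7642 + (22/58)·0.684 = 0.7338
IG = 0.9923 - 0.7338 = 0.2585

0.2585


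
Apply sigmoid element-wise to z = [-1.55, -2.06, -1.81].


σ(-1.55) = 1/(1+e^1.55) = 0.1751
σ(-2.06) = 1/(1+e^2.06) = 0.113
σ(-1.81) = 1/(1+e^1.81) = 0.1406
result = [0.1751, 0.113, 0.1406]

[0.1751, 0.113, 0.1406]


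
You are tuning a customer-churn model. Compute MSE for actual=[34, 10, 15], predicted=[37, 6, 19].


Squared errors: (34-37)²=9, (10-6)²=16, (15-19)²=16
Sum = 41
MSE = 41/3 = 41/3

41/3


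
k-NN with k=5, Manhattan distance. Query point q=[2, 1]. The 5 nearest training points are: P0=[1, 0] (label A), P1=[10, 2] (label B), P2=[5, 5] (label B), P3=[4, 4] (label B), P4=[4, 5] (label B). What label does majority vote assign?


d(q,P0) = 2  (label A)
d(q,P1) = 9  (label B)
d(q,P2) = 7  (label B)
d(q,P3) = 5  (label B)
d(q,P4) = 6  (label B)
Votes: A=1, B=4
Majority → B

B


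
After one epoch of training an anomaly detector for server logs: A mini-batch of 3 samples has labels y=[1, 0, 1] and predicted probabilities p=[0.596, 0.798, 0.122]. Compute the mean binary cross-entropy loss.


L[0] = -ln(0.596) = 0.5175
L[1] = -ln(1-0.798) = -ln(0.202) = 1.5995
L[2] = -ln(0.122) = 2.1037
mean = (0.5175 + 1.5995 + 2.1037)/3 = 1.4069

1.4069


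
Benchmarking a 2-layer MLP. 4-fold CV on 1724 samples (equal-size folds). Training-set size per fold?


Fold size = 1724/4 = 431
Training per fold = 1724 - 431 = 1293

1293


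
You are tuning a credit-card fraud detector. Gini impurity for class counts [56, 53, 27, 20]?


Probabilities: [56/156, 53/156, 27/156, 20/156] ≈ [0.359, 0.3397, 0.1731, 0.1282]
Σpᵢ² = (3136 + 2809 + 729 + 400)/156² = 7074/24336
Gini = 1 - Σpᵢ² = 1 - 7074/24336 = 0.7093

0.7093


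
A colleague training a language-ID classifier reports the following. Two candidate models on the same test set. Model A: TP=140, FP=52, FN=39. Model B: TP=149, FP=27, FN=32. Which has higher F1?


Model A: P=140/192=0.7292, R=140/179=0.7821, F1=2PR/(P+R)=2TP/(2TP+FP+FN)=280/371=0.7547
Model B: P=149/176=0.8466, R=149/181=0.8232, F1=2PR/(P+R)=2TP/(2TP+FP+FN)=298/357=0.8347
0.7547 < 0.8347 → Model B

Model B


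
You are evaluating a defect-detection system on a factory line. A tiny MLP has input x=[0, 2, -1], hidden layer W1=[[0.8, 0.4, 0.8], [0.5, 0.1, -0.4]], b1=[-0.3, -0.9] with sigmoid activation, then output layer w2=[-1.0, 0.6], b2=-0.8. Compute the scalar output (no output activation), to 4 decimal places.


z1[0] = (0.8)·(0) + (0.4)·(2) + (0.8)·(-1) - 0.3 = -0.3
z1[1] = (0.5)·(0) + (0.1)·(2) + (-0.4)·(-1) - 0.9 = -0.3
h = sigmoid(z1) = [0.4256, 0.4256]
output = (-1.0)·(0.4256) + (0.6)·(0.4256) - 0.8 = -0.9702

-0.9702


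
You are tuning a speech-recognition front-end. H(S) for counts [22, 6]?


Probabilities: [22/28, 6/28] ≈ [0.7857, 0.2143]
H = -((22/28)·log₂(22/28) + (6/28)·log₂(6/28))
  = 0.7496 bits

0.7496 bits


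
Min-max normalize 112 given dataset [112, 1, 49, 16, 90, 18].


min=1, max=112
(112-1)/(112-1) = 111/111 = 1.0

1.0


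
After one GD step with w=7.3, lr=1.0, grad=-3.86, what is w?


w_new = w - α·∇
= 7.3 - 1.0·-3.86
= 7.3 + 3.86
= 11.16

11.16


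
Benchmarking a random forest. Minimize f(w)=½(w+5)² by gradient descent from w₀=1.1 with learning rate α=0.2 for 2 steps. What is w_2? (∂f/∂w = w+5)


step 1: grad = 1.1+5 = 6.1; w = 1.1 - 0.2·(6.1) = -0.12
step 2: grad = -0.12+5 = 4.88; w = -0.12 - 0.2·(4.88) = -1.096

-1.096


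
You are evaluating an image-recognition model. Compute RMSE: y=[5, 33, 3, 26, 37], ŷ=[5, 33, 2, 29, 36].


MSE = 11/5 = 2.2
RMSE = √(11/5) = 1.4832

1.4832


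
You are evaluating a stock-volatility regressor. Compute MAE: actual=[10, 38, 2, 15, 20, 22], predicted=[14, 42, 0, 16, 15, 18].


Absolute errors: |10-14|=4, |38-42|=4, |2-0|=2, |15-16|=1, |20-15|=5, |22-18|=4
Sum = 20
MAE = 20/6 = 10/3

10/3


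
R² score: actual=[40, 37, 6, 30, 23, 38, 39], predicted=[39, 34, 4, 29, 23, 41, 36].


ȳ = 30.4286
SS_res = Σ(y-ŷ)² = 33
SS_tot = Σ(y-ȳ)² = 917.71
R² = 1 - SS_res/SS_tot = 1 - 0.036 = 0.964

0.964


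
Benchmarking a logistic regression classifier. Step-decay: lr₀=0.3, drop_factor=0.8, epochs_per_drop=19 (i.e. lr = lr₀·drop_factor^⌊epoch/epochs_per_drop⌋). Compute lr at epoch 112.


n_drops = ⌊112/19⌋ = 5
lr = 0.3·0.8^5 = 0.3·0.32768 = 0.098304

0.098304


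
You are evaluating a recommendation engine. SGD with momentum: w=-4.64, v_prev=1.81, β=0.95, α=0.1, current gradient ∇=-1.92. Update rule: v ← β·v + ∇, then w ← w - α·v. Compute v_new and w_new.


v_new = 0.95·1.81 - 1.92 = 1.7195 - 1.92 = -0.2005
w_new = -4.64 - 0.1·-0.2005 = -4.64 + 0.02005 = -4.61995

v_new=-0.2005, w_new=-4.61995


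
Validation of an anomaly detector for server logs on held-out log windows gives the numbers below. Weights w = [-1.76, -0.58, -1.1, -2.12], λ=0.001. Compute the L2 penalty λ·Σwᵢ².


‖w‖₂² = (-1.76)² + (-0.58)² + (-1.1)² + (-2.12)²
     = 3.0976 + 0.3364 + 1.21 + 4.4944
     = 9.1384
λ·‖w‖₂² = 0.001·9.1384 = 0.009138

0.009138


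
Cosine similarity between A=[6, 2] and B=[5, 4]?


A·B = 6·5 + 2·4 = 38
‖A‖ = √40 = 6.3246, ‖B‖ = √41 = 6.4031
cos = 38/(√40·√41) = 38/√1640 = 0.9383

0.9383


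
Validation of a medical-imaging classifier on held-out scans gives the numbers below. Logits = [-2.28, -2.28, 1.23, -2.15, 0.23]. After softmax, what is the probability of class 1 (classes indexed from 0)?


Exponentials: e^-2.28=0.1023, e^-2.28=0.1023, e^1.23=3.4212, e^-2.15=0.1165, e^0.23=1.2586
Sum = 5.0009
Softmax = [0.0205, 0.0205, 0.6841, 0.0233, 0.2517]
p[1] = 0.1023/5.0009 = 0.0205

0.0205


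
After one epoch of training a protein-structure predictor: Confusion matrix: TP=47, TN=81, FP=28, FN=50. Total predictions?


Total = TP + TN + FP + FN
= 47 + 81 + 28 + 50
= 206
(Predicted positive: 75, predicted negative: 131)

206


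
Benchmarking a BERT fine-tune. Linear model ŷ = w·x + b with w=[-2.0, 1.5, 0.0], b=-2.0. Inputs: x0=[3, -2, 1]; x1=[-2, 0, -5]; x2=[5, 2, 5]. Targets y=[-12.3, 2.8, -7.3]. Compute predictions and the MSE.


ŷ0 = (-2.0)·(3) + (1.5)·(-2) + (0.0)·(1) - 2.0 = -11.0
ŷ1 = (-2.0)·(-2) + (1.5)·(0) + (0.0)·(-5) - 2.0 = 2.0
ŷ2 = (-2.0)·(5) + (1.5)·(2) + (0.0)·(5) - 2.0 = -9.0
errors² = [1.69, 0.64, 2.89]
MSE = 5.2200/3 = 1.74

1.74
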